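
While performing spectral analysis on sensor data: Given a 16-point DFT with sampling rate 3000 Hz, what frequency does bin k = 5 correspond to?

The frequency of DFT bin k is: f_k = k * f_s / N
f_5 = 5 * 3000 / 16 = 1875/2 Hz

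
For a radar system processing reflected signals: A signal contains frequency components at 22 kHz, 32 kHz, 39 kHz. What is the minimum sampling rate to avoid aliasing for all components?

The highest frequency component is f_max = 39 kHz.
Nyquist rate = 2 * f_max = 2 * 39 kHz = 78 kHz.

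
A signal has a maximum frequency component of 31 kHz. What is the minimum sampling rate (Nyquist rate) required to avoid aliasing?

By the Nyquist-Shannon sampling theorem,
the minimum sampling rate (Nyquist rate) must be at least 2 * f_max.
Nyquist rate = 2 * 31 kHz = 62 kHz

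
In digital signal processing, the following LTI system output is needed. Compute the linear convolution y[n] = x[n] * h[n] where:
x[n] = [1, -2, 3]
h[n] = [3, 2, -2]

y[n] = sum_k x[k]*h[n-k]. Output length = len(x) + len(h) - 1 = 3 + 3 - 1 = 5.
y[0] = 1*3 = 3
y[1] = -2*3 + 1*2 = -4
y[2] = 3*3 + -2*2 + 1*-2 = 3
y[3] = 3*2 + -2*-2 = 10
y[4] = 3*-2 = -6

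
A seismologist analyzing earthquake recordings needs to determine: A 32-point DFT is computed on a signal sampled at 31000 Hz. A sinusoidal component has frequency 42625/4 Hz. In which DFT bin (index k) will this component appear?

DFT frequency resolution = f_s/N = 31000/32 = 3875/4 Hz
Bin index k = f_signal / resolution = 42625/4 / 3875/4 = 11
The signal frequency 42625/4 Hz falls in DFT bin k = 11.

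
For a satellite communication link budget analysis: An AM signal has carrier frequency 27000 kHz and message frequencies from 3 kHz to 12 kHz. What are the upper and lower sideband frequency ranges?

Upper sideband (USB) = fc + [fm_low, fm_high] = 27000 + [3, 12] = [27003, 27012] kHz
Lower sideband (LSB) = fc - [fm_high, fm_low] = 27000 - [12, 3] = [26988, 26997] kHz
Total occupied spectrum: 26988 kHz to 27012 kHz (plus carrier at 27000 kHz)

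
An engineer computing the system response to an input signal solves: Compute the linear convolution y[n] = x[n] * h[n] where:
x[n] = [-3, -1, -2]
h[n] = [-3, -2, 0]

y[n] = sum_k x[k]*h[n-k]. Output length = len(x) + len(h) - 1 = 3 + 3 - 1 = 5.
y[0] = -3*-3 = 9
y[1] = -1*-3 + -3*-2 = 9
y[2] = -2*-3 + -1*-2 + -3*0 = 8
y[3] = -2*-2 + -1*0 = 4
y[4] = -2*0 = 0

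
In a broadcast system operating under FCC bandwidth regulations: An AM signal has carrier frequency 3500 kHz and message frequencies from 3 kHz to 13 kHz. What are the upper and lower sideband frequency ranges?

Upper sideband (USB) = fc + [fm_low, fm_high] = 3500 + [3, 13] = [3503, 3513] kHz
Lower sideband (LSB) = fc - [fm_high, fm_low] = 3500 - [13, 3] = [3487, 3497] kHz
Total occupied spectrum: 3487 kHz to 3513 kHz (plus carrier at 3500 kHz)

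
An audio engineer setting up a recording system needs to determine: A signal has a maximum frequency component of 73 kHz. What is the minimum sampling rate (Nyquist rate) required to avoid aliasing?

By the Nyquist-Shannon sampling theorem,
the minimum sampling rate (Nyquist rate) must be at least 2 * f_max.
Nyquist rate = 2 * 73 kHz = 146 kHz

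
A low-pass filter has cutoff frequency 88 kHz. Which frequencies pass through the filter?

A low-pass filter passes all frequencies below the cutoff frequency 88 kHz and attenuates higher frequencies.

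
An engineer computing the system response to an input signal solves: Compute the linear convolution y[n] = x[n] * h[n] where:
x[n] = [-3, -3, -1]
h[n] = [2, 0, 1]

y[n] = sum_k x[k]*h[n-k]. Output length = len(x) + len(h) - 1 = 3 + 3 - 1 = 5.
y[0] = -3*2 = -6
y[1] = -3*2 + -3*0 = -6
y[2] = -1*2 + -3*0 + -3*1 = -5
y[3] = -1*0 + -3*1 = -3
y[4] = -1*1 = -1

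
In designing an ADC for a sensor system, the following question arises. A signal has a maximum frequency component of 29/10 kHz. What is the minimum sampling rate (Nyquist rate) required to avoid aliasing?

By the Nyquist-Shannon sampling theorem,
the minimum sampling rate (Nyquist rate) must be at least 2 * f_max.
Nyquist rate = 2 * 29/10 kHz = 29/5 kHz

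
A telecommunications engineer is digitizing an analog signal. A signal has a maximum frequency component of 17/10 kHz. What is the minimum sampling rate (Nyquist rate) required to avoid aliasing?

By the Nyquist-Shannon sampling theorem,
the minimum sampling rate (Nyquist rate) must be at least 2 * f_max.
Nyquist rate = 2 * 17/10 kHz = 17/5 kHz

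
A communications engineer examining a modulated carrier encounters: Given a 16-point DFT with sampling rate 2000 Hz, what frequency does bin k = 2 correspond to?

The frequency of DFT bin k is: f_k = k * f_s / N
f_2 = 2 * 2000 / 16 = 250 Hz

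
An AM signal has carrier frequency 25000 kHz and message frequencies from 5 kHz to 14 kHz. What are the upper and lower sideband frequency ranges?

Upper sideband (USB) = fc + [fm_low, fm_high] = 25000 + [5, 14] = [25005, 25014] kHz
Lower sideband (LSB) = fc - [fm_high, fm_low] = 25000 - [14, 5] = [24986, 24995] kHz
Total occupied spectrum: 24986 kHz to 25014 kHz (plus carrier at 25000 kHz)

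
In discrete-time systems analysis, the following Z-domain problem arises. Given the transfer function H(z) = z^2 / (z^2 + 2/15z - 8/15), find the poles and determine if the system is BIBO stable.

Poles are roots of the denominator: z^2 + 2/15z - 8/15 = 0.
Quadratic formula: z = [-(2/15) +/- sqrt((2/15)^2 - 4*(-8/15))] / 2
Discriminant = 4/225 + 32/15 = 484/225; sqrt = 22/15.
z = (-2/15 +/- 22/15) / 2 => z = 2/3 or z = -4/5.
|p1| = 4/5, |p2| = 2/3.
For BIBO stability, all poles must lie inside the unit circle (|p| < 1).
System is STABLE since both |p| < 1.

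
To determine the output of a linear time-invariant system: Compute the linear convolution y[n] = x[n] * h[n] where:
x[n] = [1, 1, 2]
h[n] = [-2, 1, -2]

y[n] = sum_k x[k]*h[n-k]. Output length = len(x) + len(h) - 1 = 3 + 3 - 1 = 5.
y[0] = 1*-2 = -2
y[1] = 1*-2 + 1*1 = -1
y[2] = 2*-2 + 1*1 + 1*-2 = -5
y[3] = 2*1 + 1*-2 = 0
y[4] = 2*-2 = -4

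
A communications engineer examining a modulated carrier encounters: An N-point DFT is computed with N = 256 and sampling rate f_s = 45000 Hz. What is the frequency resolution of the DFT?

DFT frequency resolution = f_s / N
= 45000 / 256 = 5625/32 Hz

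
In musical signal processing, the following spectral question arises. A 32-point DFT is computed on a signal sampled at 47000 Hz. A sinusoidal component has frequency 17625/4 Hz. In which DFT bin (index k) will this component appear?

DFT frequency resolution = f_s/N = 47000/32 = 5875/4 Hz
Bin index k = f_signal / resolution = 17625/4 / 5875/4 = 3
The signal frequency 17625/4 Hz falls in DFT bin k = 3.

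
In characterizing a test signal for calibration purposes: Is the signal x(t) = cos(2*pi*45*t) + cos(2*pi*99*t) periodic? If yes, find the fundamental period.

f1 = 45 Hz, f2 = 99 Hz
Period T1 = 1/45, T2 = 1/99
Ratio T1/T2 = 99/45, which is rational.
The signal is periodic with fundamental period T = 1/GCD(45,99) = 1/9 s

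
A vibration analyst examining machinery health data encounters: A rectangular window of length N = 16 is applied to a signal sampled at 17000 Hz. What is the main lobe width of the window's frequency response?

For a rectangular window of length N,
the main lobe width in frequency is 2*f_s/N.
= 2*17000/16 = 2125 Hz
This determines the minimum frequency separation for resolving two sinusoids.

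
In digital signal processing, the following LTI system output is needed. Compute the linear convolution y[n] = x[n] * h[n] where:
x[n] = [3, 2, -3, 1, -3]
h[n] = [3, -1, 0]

y[n] = sum_k x[k]*h[n-k]. Output length = len(x) + len(h) - 1 = 5 + 3 - 1 = 7.
y[0] = 3*3 = 9
y[1] = 2*3 + 3*-1 = 3
y[2] = -3*3 + 2*-1 + 3*0 = -11
y[3] = 1*3 + -3*-1 + 2*0 = 6
y[4] = -3*3 + 1*-1 + -3*0 = -10
y[5] = -3*-1 + 1*0 = 3
y[6] = -3*0 = 0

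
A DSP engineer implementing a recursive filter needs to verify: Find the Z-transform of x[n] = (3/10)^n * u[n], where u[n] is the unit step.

The Z-transform of a^n * u[n] is z/(z-a) for |z| > |a|.
Here a = 3/10, so X(z) = z/(z - (3/10)) = 10z/(10z - 3)
ROC: |z| > 3/10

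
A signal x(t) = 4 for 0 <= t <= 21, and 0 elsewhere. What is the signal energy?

Energy = integral of |x(t)|^2 dt over the signal duration
= 4^2 * 21 = 16 * 21 = 336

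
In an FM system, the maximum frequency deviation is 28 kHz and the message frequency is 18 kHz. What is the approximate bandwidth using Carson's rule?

Carson's rule: BW = 2*(delta_f + f_m)
= 2*(28 + 18) kHz = 92 kHz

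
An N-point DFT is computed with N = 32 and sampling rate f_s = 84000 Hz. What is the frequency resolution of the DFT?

DFT frequency resolution = f_s / N
= 84000 / 32 = 2625 Hz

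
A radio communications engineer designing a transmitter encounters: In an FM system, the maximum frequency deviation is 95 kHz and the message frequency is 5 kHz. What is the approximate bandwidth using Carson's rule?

Carson's rule: BW = 2*(delta_f + f_m)
= 2*(95 + 5) kHz = 200 kHz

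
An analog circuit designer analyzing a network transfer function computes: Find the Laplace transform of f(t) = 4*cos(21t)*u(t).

Standard pair: cos(wt)*u(t) <-> s/(s^2+w^2)
With w = 21: L{4*cos(21t)*u(t)} = 4s/(s^2+441)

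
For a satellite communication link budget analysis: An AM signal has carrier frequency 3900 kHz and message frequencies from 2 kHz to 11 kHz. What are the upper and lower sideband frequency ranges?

Upper sideband (USB) = fc + [fm_low, fm_high] = 3900 + [2, 11] = [3902, 3911] kHz
Lower sideband (LSB) = fc - [fm_high, fm_low] = 3900 - [11, 2] = [3889, 3898] kHz
Total occupied spectrum: 3889 kHz to 3911 kHz (plus carrier at 3900 kHz)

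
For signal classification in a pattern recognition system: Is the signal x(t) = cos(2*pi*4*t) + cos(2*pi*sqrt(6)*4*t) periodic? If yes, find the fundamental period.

f1 = 4 Hz, f2 = 4*sqrt(6) Hz
Ratio f2/f1 = sqrt(6), which is irrational.
Since the frequency ratio is irrational, no common period exists.
The signal is not periodic.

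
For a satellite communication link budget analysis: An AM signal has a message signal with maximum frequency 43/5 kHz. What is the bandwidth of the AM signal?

In AM (double-sideband), the bandwidth is twice the message frequency.
BW = 2 * f_m = 2 * 43/5 kHz = 86/5 kHz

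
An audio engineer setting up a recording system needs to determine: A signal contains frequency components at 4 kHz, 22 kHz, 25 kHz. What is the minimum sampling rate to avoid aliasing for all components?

The highest frequency component is f_max = 25 kHz.
Nyquist rate = 2 * f_max = 2 * 25 kHz = 50 kHz.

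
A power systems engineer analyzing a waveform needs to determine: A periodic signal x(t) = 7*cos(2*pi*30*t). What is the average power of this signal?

Average power of A*cos(wt) is A^2/2.
P = 7^2 / 2 = 49/2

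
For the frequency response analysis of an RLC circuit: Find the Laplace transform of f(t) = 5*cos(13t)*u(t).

Standard pair: cos(wt)*u(t) <-> s/(s^2+w^2)
With w = 13: L{5*cos(13t)*u(t)} = 5s/(s^2+169)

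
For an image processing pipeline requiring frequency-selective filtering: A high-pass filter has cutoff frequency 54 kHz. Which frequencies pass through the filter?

A high-pass filter passes all frequencies above the cutoff frequency 54 kHz and attenuates lower frequencies.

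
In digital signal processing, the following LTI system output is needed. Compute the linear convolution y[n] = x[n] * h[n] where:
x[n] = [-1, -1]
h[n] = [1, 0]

y[n] = sum_k x[k]*h[n-k]. Output length = len(x) + len(h) - 1 = 2 + 2 - 1 = 3.
y[0] = -1*1 = -1
y[1] = -1*1 + -1*0 = -1
y[2] = -1*0 = 0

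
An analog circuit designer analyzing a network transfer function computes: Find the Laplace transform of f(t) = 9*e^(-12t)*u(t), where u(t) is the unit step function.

Standard Laplace transform pair:
e^(-at)*u(t) <-> 1/(s+a)
With a = 12: L{9*e^(-12t)*u(t)} = 9/(s+12), ROC: Re(s) > -12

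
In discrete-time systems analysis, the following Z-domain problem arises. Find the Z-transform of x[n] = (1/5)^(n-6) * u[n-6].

Time-shifting property: if X(z) = Z{x[n]}, then Z{x[n-d]} = z^(-d) * X(z)
X(z) = z/(z - 1/5) for x[n] = (1/5)^n * u[n]
Z{x[n-6]} = z^(-6) * z/(z - 1/5) = z^(-5)/(z - 1/5)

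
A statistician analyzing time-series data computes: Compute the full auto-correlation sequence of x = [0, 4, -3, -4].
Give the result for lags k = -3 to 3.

r_xx[k] = sum_m x[m]*x[m+k], indexed from 0, for k = -3 to 3:
  r_xx[-3] = x[3]*x[0] = 0
  r_xx[-2] = x[2]*x[0] + x[3]*x[1] = -16
  r_xx[-1] = x[1]*x[0] + x[2]*x[1] + x[3]*x[2] = 0
  r_xx[0] = x[0]*x[0] + x[1]*x[1] + x[2]*x[2] + x[3]*x[3] = 41
  r_xx[1] = x[0]*x[1] + x[1]*x[2] + x[2]*x[3] = 0
  r_xx[2] = x[0]*x[2] + x[1]*x[3] = -16
  r_xx[3] = x[0]*x[3] = 0
r_xx = [0, -16, 0, 41, 0, -16, 0]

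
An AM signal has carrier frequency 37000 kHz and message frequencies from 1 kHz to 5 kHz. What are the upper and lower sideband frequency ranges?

Upper sideband (USB) = fc + [fm_low, fm_high] = 37000 + [1, 5] = [37001, 37005] kHz
Lower sideband (LSB) = fc - [fm_high, fm_low] = 37000 - [5, 1] = [36995, 36999] kHz
Total occupied spectrum: 36995 kHz to 37005 kHz (plus carrier at 37000 kHz)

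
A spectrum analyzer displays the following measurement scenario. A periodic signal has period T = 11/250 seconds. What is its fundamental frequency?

The fundamental frequency is the reciprocal of the period.
f = 1/T = 1/(11/250) = 250/11 Hz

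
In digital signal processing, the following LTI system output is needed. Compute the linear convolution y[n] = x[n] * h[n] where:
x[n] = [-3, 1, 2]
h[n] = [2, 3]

y[n] = sum_k x[k]*h[n-k]. Output length = len(x) + len(h) - 1 = 3 + 2 - 1 = 4.
y[0] = -3*2 = -6
y[1] = 1*2 + -3*3 = -7
y[2] = 2*2 + 1*3 = 7
y[3] = 2*3 = 6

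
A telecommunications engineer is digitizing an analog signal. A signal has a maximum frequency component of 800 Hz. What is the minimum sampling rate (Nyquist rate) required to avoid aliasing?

By the Nyquist-Shannon sampling theorem,
the minimum sampling rate (Nyquist rate) must be at least 2 * f_max.
Nyquist rate = 2 * 800 Hz = 1600 Hz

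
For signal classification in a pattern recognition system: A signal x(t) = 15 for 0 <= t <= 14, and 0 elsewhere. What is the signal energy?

Energy = integral of |x(t)|^2 dt over the signal duration
= 15^2 * 14 = 225 * 14 = 3150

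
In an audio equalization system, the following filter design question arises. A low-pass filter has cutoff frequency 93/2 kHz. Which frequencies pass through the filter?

A low-pass filter passes all frequencies below the cutoff frequency 93/2 kHz and attenuates higher frequencies.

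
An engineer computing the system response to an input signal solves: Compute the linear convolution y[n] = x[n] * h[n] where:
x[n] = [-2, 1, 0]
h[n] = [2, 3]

y[n] = sum_k x[k]*h[n-k]. Output length = len(x) + len(h) - 1 = 3 + 2 - 1 = 4.
y[0] = -2*2 = -4
y[1] = 1*2 + -2*3 = -4
y[2] = 0*2 + 1*3 = 3
y[3] = 0*3 = 0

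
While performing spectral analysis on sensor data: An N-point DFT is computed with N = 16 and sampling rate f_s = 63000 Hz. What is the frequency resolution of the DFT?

DFT frequency resolution = f_s / N
= 63000 / 16 = 7875/2 Hz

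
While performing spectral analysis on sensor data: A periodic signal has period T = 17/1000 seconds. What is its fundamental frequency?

The fundamental frequency is the reciprocal of the period.
f = 1/T = 1/(17/1000) = 1000/17 Hz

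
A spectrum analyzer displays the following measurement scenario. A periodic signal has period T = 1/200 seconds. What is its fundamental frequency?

The fundamental frequency is the reciprocal of the period.
f = 1/T = 1/(1/200) = 200 Hz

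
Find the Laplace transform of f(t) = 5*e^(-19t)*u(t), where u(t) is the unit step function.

Standard Laplace transform pair:
e^(-at)*u(t) <-> 1/(s+a)
With a = 19: L{5*e^(-19t)*u(t)} = 5/(s+19), ROC: Re(s) > -19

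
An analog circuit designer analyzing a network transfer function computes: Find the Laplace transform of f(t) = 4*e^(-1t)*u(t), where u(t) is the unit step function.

Standard Laplace transform pair:
e^(-at)*u(t) <-> 1/(s+a)
With a = 1: L{4*e^(-1t)*u(t)} = 4/(s+1), ROC: Re(s) > -1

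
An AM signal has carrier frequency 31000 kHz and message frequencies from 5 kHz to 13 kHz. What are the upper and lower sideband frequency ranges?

Upper sideband (USB) = fc + [fm_low, fm_high] = 31000 + [5, 13] = [31005, 31013] kHz
Lower sideband (LSB) = fc - [fm_high, fm_low] = 31000 - [13, 5] = [30987, 30995] kHz
Total occupied spectrum: 30987 kHz to 31013 kHz (plus carrier at 31000 kHz)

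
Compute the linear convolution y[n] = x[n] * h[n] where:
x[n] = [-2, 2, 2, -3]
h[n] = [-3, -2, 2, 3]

y[n] = sum_k x[k]*h[n-k]. Output length = len(x) + len(h) - 1 = 4 + 4 - 1 = 7.
y[0] = -2*-3 = 6
y[1] = 2*-3 + -2*-2 = -2
y[2] = 2*-3 + 2*-2 + -2*2 = -14
y[3] = -3*-3 + 2*-2 + 2*2 + -2*3 = 3
y[4] = -3*-2 + 2*2 + 2*3 = 16
y[5] = -3*2 + 2*3 = 0
y[6] = -3*3 = -9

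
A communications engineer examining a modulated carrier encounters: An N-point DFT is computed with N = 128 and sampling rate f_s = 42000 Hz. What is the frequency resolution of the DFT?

DFT frequency resolution = f_s / N
= 42000 / 128 = 2625/8 Hz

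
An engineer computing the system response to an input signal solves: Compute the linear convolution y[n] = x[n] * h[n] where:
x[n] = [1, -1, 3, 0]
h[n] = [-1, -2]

y[n] = sum_k x[k]*h[n-k]. Output length = len(x) + len(h) - 1 = 4 + 2 - 1 = 5.
y[0] = 1*-1 = -1
y[1] = -1*-1 + 1*-2 = -1
y[2] = 3*-1 + -1*-2 = -1
y[3] = 0*-1 + 3*-2 = -6
y[4] = 0*-2 = 0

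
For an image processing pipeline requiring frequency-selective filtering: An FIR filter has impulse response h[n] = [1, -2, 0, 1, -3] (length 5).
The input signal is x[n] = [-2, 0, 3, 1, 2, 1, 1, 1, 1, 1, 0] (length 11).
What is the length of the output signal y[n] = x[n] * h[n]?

For linear convolution, the output length is:
len(y) = len(x) + len(h) - 1 = 11 + 5 - 1 = 15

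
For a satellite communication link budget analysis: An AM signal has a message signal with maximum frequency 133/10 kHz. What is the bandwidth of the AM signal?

In AM (double-sideband), the bandwidth is twice the message frequency.
BW = 2 * f_m = 2 * 133/10 kHz = 133/5 kHz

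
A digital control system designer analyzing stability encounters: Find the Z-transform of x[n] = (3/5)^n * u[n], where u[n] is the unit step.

The Z-transform of a^n * u[n] is z/(z-a) for |z| > |a|.
Here a = 3/5, so X(z) = z/(z - (3/5)) = 5z/(5z - 3)
ROC: |z| > 3/5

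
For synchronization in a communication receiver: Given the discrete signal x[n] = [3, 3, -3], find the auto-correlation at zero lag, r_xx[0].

The auto-correlation at zero lag r_xx[0] equals the signal energy.
r_xx[0] = sum of x[n]^2 = 3^2 + 3^2 + (-3)^2
= 9 + 9 + 9 = 27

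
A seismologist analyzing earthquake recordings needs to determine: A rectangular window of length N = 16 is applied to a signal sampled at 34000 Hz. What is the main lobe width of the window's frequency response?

For a rectangular window of length N,
the main lobe width in frequency is 2*f_s/N.
= 2*34000/16 = 4250 Hz
This determines the minimum frequency separation for resolving two sinusoids.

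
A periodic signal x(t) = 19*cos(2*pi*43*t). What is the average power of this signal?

Average power of A*cos(wt) is A^2/2.
P = 19^2 / 2 = 361/2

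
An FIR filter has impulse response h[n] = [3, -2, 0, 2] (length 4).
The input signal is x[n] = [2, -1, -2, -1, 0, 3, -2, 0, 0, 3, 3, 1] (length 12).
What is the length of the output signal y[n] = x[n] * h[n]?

For linear convolution, the output length is:
len(y) = len(x) + len(h) - 1 = 12 + 4 - 1 = 15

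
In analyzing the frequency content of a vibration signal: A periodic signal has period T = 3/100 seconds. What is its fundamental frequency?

The fundamental frequency is the reciprocal of the period.
f = 1/T = 1/(3/100) = 100/3 Hz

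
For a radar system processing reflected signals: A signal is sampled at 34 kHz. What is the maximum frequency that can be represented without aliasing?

The maximum frequency that can be represented without aliasing
is the Nyquist frequency: f_max = f_s / 2 = 34 kHz / 2 = 17 kHz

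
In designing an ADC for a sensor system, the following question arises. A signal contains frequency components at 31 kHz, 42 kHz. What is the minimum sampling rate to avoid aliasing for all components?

The highest frequency component is f_max = 42 kHz.
Nyquist rate = 2 * f_max = 2 * 42 kHz = 84 kHz.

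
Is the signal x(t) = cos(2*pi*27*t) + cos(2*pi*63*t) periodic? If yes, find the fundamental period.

f1 = 27 Hz, f2 = 63 Hz
Period T1 = 1/27, T2 = 1/63
Ratio T1/T2 = 63/27, which is rational.
The signal is periodic with fundamental period T = 1/GCD(27,63) = 1/9 s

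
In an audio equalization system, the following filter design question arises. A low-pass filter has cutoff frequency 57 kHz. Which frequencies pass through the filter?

A low-pass filter passes all frequencies below the cutoff frequency 57 kHz and attenuates higher frequencies.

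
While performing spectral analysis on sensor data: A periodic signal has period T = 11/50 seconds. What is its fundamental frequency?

The fundamental frequency is the reciprocal of the period.
f = 1/T = 1/(11/50) = 50/11 Hz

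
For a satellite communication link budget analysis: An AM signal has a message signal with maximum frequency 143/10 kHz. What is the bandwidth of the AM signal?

In AM (double-sideband), the bandwidth is twice the message frequency.
BW = 2 * f_m = 2 * 143/10 kHz = 143/5 kHz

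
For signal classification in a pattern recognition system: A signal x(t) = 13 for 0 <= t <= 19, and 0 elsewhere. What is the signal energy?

Energy = integral of |x(t)|^2 dt over the signal duration
= 13^2 * 19 = 169 * 19 = 3211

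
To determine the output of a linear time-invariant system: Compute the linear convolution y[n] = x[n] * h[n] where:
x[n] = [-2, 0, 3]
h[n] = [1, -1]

y[n] = sum_k x[k]*h[n-k]. Output length = len(x) + len(h) - 1 = 3 + 2 - 1 = 4.
y[0] = -2*1 = -2
y[1] = 0*1 + -2*-1 = 2
y[2] = 3*1 + 0*-1 = 3
y[3] = 3*-1 = -3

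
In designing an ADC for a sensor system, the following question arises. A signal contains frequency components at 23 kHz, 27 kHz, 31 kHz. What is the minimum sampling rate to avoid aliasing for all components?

The highest frequency component is f_max = 31 kHz.
Nyquist rate = 2 * f_max = 2 * 31 kHz = 62 kHz.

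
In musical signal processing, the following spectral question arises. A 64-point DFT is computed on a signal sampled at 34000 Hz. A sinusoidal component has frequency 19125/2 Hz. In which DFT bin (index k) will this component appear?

DFT frequency resolution = f_s/N = 34000/64 = 2125/4 Hz
Bin index k = f_signal / resolution = 19125/2 / 2125/4 = 18
The signal frequency 19125/2 Hz falls in DFT bin k = 18.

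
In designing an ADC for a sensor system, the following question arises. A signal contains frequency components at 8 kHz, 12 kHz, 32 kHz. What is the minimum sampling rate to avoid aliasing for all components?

The highest frequency component is f_max = 32 kHz.
Nyquist rate = 2 * f_max = 2 * 32 kHz = 64 kHz.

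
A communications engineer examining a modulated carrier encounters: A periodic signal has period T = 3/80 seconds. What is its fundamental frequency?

The fundamental frequency is the reciprocal of the period.
f = 1/T = 1/(3/80) = 80/3 Hz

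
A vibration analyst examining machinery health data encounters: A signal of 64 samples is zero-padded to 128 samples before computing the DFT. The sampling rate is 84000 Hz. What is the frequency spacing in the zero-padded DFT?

Original DFT: N = 64, resolution = f_s/N = 84000/64 = 2625/2 Hz
Zero-padded DFT: N = 128, resolution = f_s/N = 84000/128 = 2625/4 Hz
Zero-padding interpolates the spectrum (finer frequency grid)
but does NOT improve the true spectral resolution (ability to resolve close frequencies).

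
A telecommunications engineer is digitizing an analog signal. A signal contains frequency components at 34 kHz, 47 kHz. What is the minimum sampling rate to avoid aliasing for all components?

The highest frequency component is f_max = 47 kHz.
Nyquist rate = 2 * f_max = 2 * 47 kHz = 94 kHz.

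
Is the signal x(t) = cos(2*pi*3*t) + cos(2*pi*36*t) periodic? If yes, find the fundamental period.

f1 = 3 Hz, f2 = 36 Hz
Period T1 = 1/3, T2 = 1/36
Ratio T1/T2 = 36/3, which is rational.
The signal is periodic with fundamental period T = 1/GCD(3,36) = 1/3 s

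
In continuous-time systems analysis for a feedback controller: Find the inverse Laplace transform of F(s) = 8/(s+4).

Standard pair: k/(s+a) <-> k*e^(-at)*u(t)
With k=8, a=4: f(t) = 8*e^(-4t)*u(t)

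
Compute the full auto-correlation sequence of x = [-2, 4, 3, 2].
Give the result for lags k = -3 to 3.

r_xx[k] = sum_m x[m]*x[m+k], indexed from 0, for k = -3 to 3:
  r_xx[-3] = x[3]*x[0] = -4
  r_xx[-2] = x[2]*x[0] + x[3]*x[1] = 2
  r_xx[-1] = x[1]*x[0] + x[2]*x[1] + x[3]*x[2] = 10
  r_xx[0] = x[0]*x[0] + x[1]*x[1] + x[2]*x[2] + x[3]*x[3] = 33
  r_xx[1] = x[0]*x[1] + x[1]*x[2] + x[2]*x[3] = 10
  r_xx[2] = x[0]*x[2] + x[1]*x[3] = 2
  r_xx[3] = x[0]*x[3] = -4
r_xx = [-4, 2, 10, 33, 10, 2, -4]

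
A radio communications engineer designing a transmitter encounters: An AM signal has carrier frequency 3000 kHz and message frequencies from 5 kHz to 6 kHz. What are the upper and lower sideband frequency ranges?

Upper sideband (USB) = fc + [fm_low, fm_high] = 3000 + [5, 6] = [3005, 3006] kHz
Lower sideband (LSB) = fc - [fm_high, fm_low] = 3000 - [6, 5] = [2994, 2995] kHz
Total occupied spectrum: 2994 kHz to 3006 kHz (plus carrier at 3000 kHz)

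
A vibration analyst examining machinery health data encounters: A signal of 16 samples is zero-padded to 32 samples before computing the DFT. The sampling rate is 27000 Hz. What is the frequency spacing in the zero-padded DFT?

Original DFT: N = 16, resolution = f_s/N = 27000/16 = 3375/2 Hz
Zero-padded DFT: N = 32, resolution = f_s/N = 27000/32 = 3375/4 Hz
Zero-padding interpolates the spectrum (finer frequency grid)
but does NOT improve the true spectral resolution (ability to resolve close frequencies).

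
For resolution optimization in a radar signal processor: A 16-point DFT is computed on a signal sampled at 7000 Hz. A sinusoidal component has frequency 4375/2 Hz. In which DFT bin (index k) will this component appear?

DFT frequency resolution = f_s/N = 7000/16 = 875/2 Hz
Bin index k = f_signal / resolution = 4375/2 / 875/2 = 5
The signal frequency 4375/2 Hz falls in DFT bin k = 5.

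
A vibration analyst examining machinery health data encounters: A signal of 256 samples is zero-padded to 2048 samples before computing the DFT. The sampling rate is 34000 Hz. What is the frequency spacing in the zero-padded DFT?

Original DFT: N = 256, resolution = f_s/N = 34000/256 = 2125/16 Hz
Zero-padded DFT: N = 2048, resolution = f_s/N = 34000/2048 = 2125/128 Hz
Zero-padding interpolates the spectrum (finer frequency grid)
but does NOT improve the true spectral resolution (ability to resolve close frequencies).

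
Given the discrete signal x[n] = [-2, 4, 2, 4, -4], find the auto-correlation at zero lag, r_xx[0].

The auto-correlation at zero lag r_xx[0] equals the signal energy.
r_xx[0] = sum of x[n]^2 = (-2)^2 + 4^2 + 2^2 + 4^2 + (-4)^2
= 4 + 16 + 4 + 16 + 16 = 56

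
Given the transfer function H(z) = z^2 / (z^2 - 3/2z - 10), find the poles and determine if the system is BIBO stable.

Poles are roots of the denominator: z^2 - 3/2z - 10 = 0.
Quadratic formula: z = [-(-3/2) +/- sqrt((-3/2)^2 - 4*(-10))] / 2
Discriminant = 9/4 + 40 = 169/4; sqrt = 13/2.
z = (3/2 +/- 13/2) / 2 => z = 4 or z = -5/2.
|p1| = 5/2, |p2| = 4.
For BIBO stability, all poles must lie inside the unit circle (|p| < 1).
System is UNSTABLE since at least one |p| >= 1.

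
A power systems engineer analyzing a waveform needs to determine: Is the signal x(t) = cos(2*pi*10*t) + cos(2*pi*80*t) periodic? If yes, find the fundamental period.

f1 = 10 Hz, f2 = 80 Hz
Period T1 = 1/10, T2 = 1/80
Ratio T1/T2 = 80/10, which is rational.
The signal is periodic with fundamental period T = 1/GCD(10,80) = 1/10 s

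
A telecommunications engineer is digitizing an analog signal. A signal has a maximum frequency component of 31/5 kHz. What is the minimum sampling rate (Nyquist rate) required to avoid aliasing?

By the Nyquist-Shannon sampling theorem,
the minimum sampling rate (Nyquist rate) must be at least 2 * f_max.
Nyquist rate = 2 * 31/5 kHz = 62/5 kHz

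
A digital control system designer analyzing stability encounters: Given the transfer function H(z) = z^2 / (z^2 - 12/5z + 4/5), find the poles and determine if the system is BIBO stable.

Poles are roots of the denominator: z^2 - 12/5z + 4/5 = 0.
Quadratic formula: z = [-(-12/5) +/- sqrt((-12/5)^2 - 4*(4/5))] / 2
Discriminant = 144/25 - 16/5 = 64/25; sqrt = 8/5.
z = (12/5 +/- 8/5) / 2 => z = 2 or z = 2/5.
|p1| = 2, |p2| = 2/5.
For BIBO stability, all poles must lie inside the unit circle (|p| < 1).
System is UNSTABLE since at least one |p| >= 1.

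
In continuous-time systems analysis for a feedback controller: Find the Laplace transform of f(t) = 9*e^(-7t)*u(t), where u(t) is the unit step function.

Standard Laplace transform pair:
e^(-at)*u(t) <-> 1/(s+a)
With a = 7: L{9*e^(-7t)*u(t)} = 9/(s+7), ROC: Re(s) > -7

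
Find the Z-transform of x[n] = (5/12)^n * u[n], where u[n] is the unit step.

The Z-transform of a^n * u[n] is z/(z-a) for |z| > |a|.
Here a = 5/12, so X(z) = z/(z - (5/12)) = 12z/(12z - 5)
ROC: |z| > 5/12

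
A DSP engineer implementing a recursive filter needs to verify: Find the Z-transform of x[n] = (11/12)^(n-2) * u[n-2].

Time-shifting property: if X(z) = Z{x[n]}, then Z{x[n-d]} = z^(-d) * X(z)
X(z) = z/(z - 11/12) for x[n] = (11/12)^n * u[n]
Z{x[n-2]} = z^(-2) * z/(z - 11/12) = z^(-1)/(z - 11/12)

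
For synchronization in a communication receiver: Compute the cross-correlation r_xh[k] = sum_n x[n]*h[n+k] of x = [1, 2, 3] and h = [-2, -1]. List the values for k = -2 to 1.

Both sequences indexed from 0 and zero outside their support.
Lags with overlap: k = -2 to 1.
  r_xh[-2] = x[2]*h[0] = -6
  r_xh[-1] = x[1]*h[0] + x[2]*h[1] = -7
  r_xh[0] = x[0]*h[0] + x[1]*h[1] = -4
  r_xh[1] = x[0]*h[1] = -1
r_xh = [-6, -7, -4, -1] (for k = -2, ..., 1)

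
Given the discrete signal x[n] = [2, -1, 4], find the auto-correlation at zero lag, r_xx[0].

The auto-correlation at zero lag r_xx[0] equals the signal energy.
r_xx[0] = sum of x[n]^2 = 2^2 + (-1)^2 + 4^2
= 4 + 1 + 16 = 21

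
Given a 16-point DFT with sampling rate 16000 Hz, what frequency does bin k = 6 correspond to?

The frequency of DFT bin k is: f_k = k * f_s / N
f_6 = 6 * 16000 / 16 = 6000 Hz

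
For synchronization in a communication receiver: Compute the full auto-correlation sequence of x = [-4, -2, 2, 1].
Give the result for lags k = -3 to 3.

r_xx[k] = sum_m x[m]*x[m+k], indexed from 0, for k = -3 to 3:
  r_xx[-3] = x[3]*x[0] = -4
  r_xx[-2] = x[2]*x[0] + x[3]*x[1] = -10
  r_xx[-1] = x[1]*x[0] + x[2]*x[1] + x[3]*x[2] = 6
  r_xx[0] = x[0]*x[0] + x[1]*x[1] + x[2]*x[2] + x[3]*x[3] = 25
  r_xx[1] = x[0]*x[1] + x[1]*x[2] + x[2]*x[3] = 6
  r_xx[2] = x[0]*x[2] + x[1]*x[3] = -10
  r_xx[3] = x[0]*x[3] = -4
r_xx = [-4, -10, 6, 25, 6, -10, -4]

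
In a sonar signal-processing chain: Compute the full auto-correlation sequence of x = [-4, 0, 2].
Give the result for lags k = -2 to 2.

r_xx[k] = sum_m x[m]*x[m+k], indexed from 0, for k = -2 to 2:
  r_xx[-2] = x[2]*x[0] = -8
  r_xx[-1] = x[1]*x[0] + x[2]*x[1] = 0
  r_xx[0] = x[0]*x[0] + x[1]*x[1] + x[2]*x[2] = 20
  r_xx[1] = x[0]*x[1] + x[1]*x[2] = 0
  r_xx[2] = x[0]*x[2] = -8
r_xx = [-8, 0, 20, 0, -8]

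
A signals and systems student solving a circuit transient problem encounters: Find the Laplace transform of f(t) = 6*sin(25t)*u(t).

Standard pair: sin(wt)*u(t) <-> w/(s^2+w^2)
With w = 25: L{6*sin(25t)*u(t)} = 150/(s^2+625)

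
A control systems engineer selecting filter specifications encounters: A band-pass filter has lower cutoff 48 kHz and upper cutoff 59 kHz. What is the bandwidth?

Bandwidth = f_high - f_low
= 59 kHz - 48 kHz = 11 kHz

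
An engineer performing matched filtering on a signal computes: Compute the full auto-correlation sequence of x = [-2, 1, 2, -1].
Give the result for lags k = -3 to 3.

r_xx[k] = sum_m x[m]*x[m+k], indexed from 0, for k = -3 to 3:
  r_xx[-3] = x[3]*x[0] = 2
  r_xx[-2] = x[2]*x[0] + x[3]*x[1] = -5
  r_xx[-1] = x[1]*x[0] + x[2]*x[1] + x[3]*x[2] = -2
  r_xx[0] = x[0]*x[0] + x[1]*x[1] + x[2]*x[2] + x[3]*x[3] = 10
  r_xx[1] = x[0]*x[1] + x[1]*x[2] + x[2]*x[3] = -2
  r_xx[2] = x[0]*x[2] + x[1]*x[3] = -5
  r_xx[3] = x[0]*x[3] = 2
r_xx = [2, -5, -2, 10, -2, -5, 2]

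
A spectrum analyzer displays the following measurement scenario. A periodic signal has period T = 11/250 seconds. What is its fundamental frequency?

The fundamental frequency is the reciprocal of the period.
f = 1/T = 1/(11/250) = 250/11 Hz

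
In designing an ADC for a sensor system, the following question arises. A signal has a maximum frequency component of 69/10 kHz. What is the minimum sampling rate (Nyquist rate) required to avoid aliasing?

By the Nyquist-Shannon sampling theorem,
the minimum sampling rate (Nyquist rate) must be at least 2 * f_max.
Nyquist rate = 2 * 69/10 kHz = 69/5 kHz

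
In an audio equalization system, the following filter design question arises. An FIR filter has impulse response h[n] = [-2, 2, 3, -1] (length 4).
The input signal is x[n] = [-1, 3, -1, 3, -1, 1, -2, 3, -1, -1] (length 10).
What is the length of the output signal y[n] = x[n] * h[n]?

For linear convolution, the output length is:
len(y) = len(x) + len(h) - 1 = 10 + 4 - 1 = 13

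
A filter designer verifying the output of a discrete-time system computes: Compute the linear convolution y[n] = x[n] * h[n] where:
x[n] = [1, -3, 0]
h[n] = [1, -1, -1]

y[n] = sum_k x[k]*h[n-k]. Output length = len(x) + len(h) - 1 = 3 + 3 - 1 = 5.
y[0] = 1*1 = 1
y[1] = -3*1 + 1*-1 = -4
y[2] = 0*1 + -3*-1 + 1*-1 = 2
y[3] = 0*-1 + -3*-1 = 3
y[4] = 0*-1 = 0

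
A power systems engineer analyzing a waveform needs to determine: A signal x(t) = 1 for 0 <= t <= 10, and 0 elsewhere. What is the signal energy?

Energy = integral of |x(t)|^2 dt over the signal duration
= 1^2 * 10 = 1 * 10 = 10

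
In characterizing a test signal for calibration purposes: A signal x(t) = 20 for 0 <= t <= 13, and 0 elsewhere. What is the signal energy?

Energy = integral of |x(t)|^2 dt over the signal duration
= 20^2 * 13 = 400 * 13 = 5200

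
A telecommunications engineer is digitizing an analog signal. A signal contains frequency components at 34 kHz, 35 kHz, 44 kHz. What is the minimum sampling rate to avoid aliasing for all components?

The highest frequency component is f_max = 44 kHz.
Nyquist rate = 2 * f_max = 2 * 44 kHz = 88 kHz.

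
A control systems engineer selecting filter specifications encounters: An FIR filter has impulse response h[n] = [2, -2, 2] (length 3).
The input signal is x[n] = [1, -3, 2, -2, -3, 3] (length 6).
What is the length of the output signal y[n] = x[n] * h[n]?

For linear convolution, the output length is:
len(y) = len(x) + len(h) - 1 = 6 + 3 - 1 = 8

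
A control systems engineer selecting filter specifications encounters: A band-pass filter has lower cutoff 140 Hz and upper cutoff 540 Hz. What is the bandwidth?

Bandwidth = f_high - f_low
= 540 Hz - 140 Hz = 400 Hz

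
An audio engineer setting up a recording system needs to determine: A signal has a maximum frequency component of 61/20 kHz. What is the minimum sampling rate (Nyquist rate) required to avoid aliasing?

By the Nyquist-Shannon sampling theorem,
the minimum sampling rate (Nyquist rate) must be at least 2 * f_max.
Nyquist rate = 2 * 61/20 kHz = 61/10 kHz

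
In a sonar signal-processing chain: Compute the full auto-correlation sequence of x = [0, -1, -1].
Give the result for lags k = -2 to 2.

r_xx[k] = sum_m x[m]*x[m+k], indexed from 0, for k = -2 to 2:
  r_xx[-2] = x[2]*x[0] = 0
  r_xx[-1] = x[1]*x[0] + x[2]*x[1] = 1
  r_xx[0] = x[0]*x[0] + x[1]*x[1] + x[2]*x[2] = 2
  r_xx[1] = x[0]*x[1] + x[1]*x[2] = 1
  r_xx[2] = x[0]*x[2] = 0
r_xx = [0, 1, 2, 1, 0]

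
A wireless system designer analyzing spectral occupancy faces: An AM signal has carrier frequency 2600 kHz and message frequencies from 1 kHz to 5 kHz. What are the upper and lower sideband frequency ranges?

Upper sideband (USB) = fc + [fm_low, fm_high] = 2600 + [1, 5] = [2601, 2605] kHz
Lower sideband (LSB) = fc - [fm_high, fm_low] = 2600 - [5, 1] = [2595, 2599] kHz
Total occupied spectrum: 2595 kHz to 2605 kHz (plus carrier at 2600 kHz)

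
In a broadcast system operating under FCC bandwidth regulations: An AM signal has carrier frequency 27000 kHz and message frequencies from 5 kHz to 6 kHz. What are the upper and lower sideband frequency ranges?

Upper sideband (USB) = fc + [fm_low, fm_high] = 27000 + [5, 6] = [27005, 27006] kHz
Lower sideband (LSB) = fc - [fm_high, fm_low] = 27000 - [6, 5] = [26994, 26995] kHz
Total occupied spectrum: 26994 kHz to 27006 kHz (plus carrier at 27000 kHz)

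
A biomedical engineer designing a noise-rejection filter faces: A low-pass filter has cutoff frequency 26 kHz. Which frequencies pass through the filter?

A low-pass filter passes all frequencies below the cutoff frequency 26 kHz and attenuates higher frequencies.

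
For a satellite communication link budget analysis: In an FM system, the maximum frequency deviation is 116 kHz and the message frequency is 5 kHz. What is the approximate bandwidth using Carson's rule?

Carson's rule: BW = 2*(delta_f + f_m)
= 2*(116 + 5) kHz = 242 kHz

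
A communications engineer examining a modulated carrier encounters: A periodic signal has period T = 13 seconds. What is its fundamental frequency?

The fundamental frequency is the reciprocal of the period.
f = 1/T = 1/(13) = 1/13 Hz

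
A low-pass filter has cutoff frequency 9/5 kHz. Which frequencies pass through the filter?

A low-pass filter passes all frequencies below the cutoff frequency 9/5 kHz and attenuates higher frequencies.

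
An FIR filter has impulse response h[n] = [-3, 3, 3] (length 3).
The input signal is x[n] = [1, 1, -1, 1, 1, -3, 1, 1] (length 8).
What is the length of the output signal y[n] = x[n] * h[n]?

For linear convolution, the output length is:
len(y) = len(x) + len(h) - 1 = 8 + 3 - 1 = 10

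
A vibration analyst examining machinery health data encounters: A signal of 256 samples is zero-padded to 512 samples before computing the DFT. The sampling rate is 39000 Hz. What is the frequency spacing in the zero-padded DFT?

Original DFT: N = 256, resolution = f_s/N = 39000/256 = 4875/32 Hz
Zero-padded DFT: N = 512, resolution = f_s/N = 39000/512 = 4875/64 Hz
Zero-padding interpolates the spectrum (finer frequency grid)
but does NOT improve the true spectral resolution (ability to resolve close frequencies).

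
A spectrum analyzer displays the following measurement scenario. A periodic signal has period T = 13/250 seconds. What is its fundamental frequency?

The fundamental frequency is the reciprocal of the period.
f = 1/T = 1/(13/250) = 250/13 Hz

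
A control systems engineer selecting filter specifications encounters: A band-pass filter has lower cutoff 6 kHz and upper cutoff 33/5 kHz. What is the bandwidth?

Bandwidth = f_high - f_low
= 33/5 kHz - 6 kHz = 3/5 kHz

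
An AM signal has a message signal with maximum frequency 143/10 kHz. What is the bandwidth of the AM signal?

In AM (double-sideband), the bandwidth is twice the message frequency.
BW = 2 * f_m = 2 * 143/10 kHz = 143/5 kHz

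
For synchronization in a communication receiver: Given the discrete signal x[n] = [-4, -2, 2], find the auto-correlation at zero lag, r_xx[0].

The auto-correlation at zero lag r_xx[0] equals the signal energy.
r_xx[0] = sum of x[n]^2 = (-4)^2 + (-2)^2 + 2^2
= 16 + 4 + 4 = 24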